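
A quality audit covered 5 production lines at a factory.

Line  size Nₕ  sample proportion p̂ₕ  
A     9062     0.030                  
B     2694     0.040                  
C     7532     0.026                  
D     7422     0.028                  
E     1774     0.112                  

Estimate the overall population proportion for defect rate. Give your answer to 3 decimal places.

N = 9062 + 2694 + 7532 + 7422 + 1774 = 28484.
Overall proportion = Σ (Nₕ/N)·p̂ₕ.
Σ Nₕp̂ₕ = 271.86 + 107.76 + 195.832 + 207.816 + 198.688 = 981.956.
981.956 / 28484 = 0.03447... → 0.034.

0.034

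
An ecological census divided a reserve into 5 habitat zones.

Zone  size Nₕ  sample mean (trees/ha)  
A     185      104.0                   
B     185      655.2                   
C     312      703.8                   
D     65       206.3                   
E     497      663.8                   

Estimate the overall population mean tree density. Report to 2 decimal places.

N = 1244; weights Wₕ = Nₕ/N = (0.1487, 0.1487, 0.2508, 0.0523, 0.3995).
x̄_st = Σ Wₕ·x̄ₕ = 0.1487·104.0 + 0.1487·655.2 + 0.2508·703.8 + 0.0523·206.3 + 0.3995·663.8 ≈ 565.3985...
→ 565.40.

565.40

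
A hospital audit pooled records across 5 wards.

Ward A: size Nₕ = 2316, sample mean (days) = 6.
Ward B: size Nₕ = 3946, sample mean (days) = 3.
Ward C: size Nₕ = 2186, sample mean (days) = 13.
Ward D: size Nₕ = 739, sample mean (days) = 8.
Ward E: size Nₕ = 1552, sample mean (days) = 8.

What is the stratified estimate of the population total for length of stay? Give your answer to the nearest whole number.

A: 2316·6 = 13896
B: 3946·3 = 11838
C: 2186·13 = 28418
D: 739·8 = 5912
E: 1552·8 = 12416
τ̂ = Σ Nₕx̄ₕ = 72480.

72480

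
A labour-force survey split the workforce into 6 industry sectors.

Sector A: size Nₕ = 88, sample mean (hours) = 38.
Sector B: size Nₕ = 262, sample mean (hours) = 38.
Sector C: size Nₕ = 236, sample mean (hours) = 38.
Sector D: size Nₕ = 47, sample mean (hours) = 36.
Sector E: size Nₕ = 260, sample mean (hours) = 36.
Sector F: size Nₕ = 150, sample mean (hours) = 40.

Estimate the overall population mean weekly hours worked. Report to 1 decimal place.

N = 1043; weights Wₕ = Nₕ/N = (0.0844, 0.2512, 0.2263, 0.0451, 0.2493, 0.1438).
x̄_st = Σ Wₕ·x̄ₕ = 0.0844·38 + 0.2512·38 + 0.2263·38 + 0.0451·36 + 0.2493·36 + 0.1438·40 ≈ 37.699...
→ 37.7.

37.7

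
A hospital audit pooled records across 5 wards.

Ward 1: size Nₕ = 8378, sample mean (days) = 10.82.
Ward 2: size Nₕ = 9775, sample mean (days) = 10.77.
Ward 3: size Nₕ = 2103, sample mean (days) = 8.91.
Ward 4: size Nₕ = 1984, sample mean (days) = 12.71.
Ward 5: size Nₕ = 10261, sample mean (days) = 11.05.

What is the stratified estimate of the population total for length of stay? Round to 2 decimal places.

353265.13

1: 8378·10.82 = 90649.96
2: 9775·10.77 = 105276.75
3: 2103·8.91 = 18737.73
4: 1984·12.71 = 25216.64
5: 10261·11.05 = 113384.05
τ̂ = Σ Nₕx̄ₕ = 353265.13.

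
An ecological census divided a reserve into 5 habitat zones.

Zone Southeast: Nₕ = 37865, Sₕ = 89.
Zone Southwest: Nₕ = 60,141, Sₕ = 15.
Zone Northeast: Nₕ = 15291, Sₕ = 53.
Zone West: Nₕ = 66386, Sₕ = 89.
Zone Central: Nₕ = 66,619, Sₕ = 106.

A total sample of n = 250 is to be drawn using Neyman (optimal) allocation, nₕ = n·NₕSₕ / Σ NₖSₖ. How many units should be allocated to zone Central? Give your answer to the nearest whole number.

98

Σ NₕSₕ = 37865·89 + 60141·15 + 15291·53 + 66386·89 + 66619·106 = 18052491.
Share for Central: 7061614/18052491 = 0.39117.
n_Central = 250 × 0.39117 = 97.793... → 98.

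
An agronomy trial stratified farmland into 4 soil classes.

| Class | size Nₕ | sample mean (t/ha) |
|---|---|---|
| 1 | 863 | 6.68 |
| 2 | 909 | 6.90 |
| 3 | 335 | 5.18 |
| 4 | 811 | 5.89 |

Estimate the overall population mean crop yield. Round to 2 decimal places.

6.36

N = 2918; weights Wₕ = Nₕ/N = (0.2958, 0.3115, 0.1148, 0.2779).
x̄_st = Σ Wₕ·x̄ₕ = 0.2958·6.68 + 0.3115·6.90 + 0.1148·5.18 + 0.2779·5.89 ≈ 6.3568...
→ 6.36.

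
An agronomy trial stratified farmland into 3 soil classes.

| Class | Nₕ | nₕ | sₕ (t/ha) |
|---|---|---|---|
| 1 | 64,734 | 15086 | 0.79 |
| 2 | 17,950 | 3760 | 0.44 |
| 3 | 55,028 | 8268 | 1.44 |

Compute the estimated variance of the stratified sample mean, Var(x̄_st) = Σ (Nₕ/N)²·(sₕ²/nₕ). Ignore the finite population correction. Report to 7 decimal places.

0.0000501

N = 137712. Term for each stratum: Wₕ²sₕ²/nₕ.
Var(x̄_st) = 0.0000091412 + 0.0000008748 + 0.0000400450 = 0.0000500610 → 0.0000501.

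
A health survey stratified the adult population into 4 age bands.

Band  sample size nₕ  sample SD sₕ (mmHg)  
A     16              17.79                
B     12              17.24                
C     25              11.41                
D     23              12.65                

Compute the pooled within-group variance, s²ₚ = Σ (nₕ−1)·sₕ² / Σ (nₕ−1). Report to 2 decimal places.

203.63

Degrees of freedom: 15 + 11 + 24 + 22 = 72.
Σ(nₕ−1)sₕ² = 15·316.4841 + 11·297.2176 + 24·130.1881 + 22·160.0225 = 14661.6645.
s²ₚ = 14661.6645 / 72 = 203.6342... → 203.63.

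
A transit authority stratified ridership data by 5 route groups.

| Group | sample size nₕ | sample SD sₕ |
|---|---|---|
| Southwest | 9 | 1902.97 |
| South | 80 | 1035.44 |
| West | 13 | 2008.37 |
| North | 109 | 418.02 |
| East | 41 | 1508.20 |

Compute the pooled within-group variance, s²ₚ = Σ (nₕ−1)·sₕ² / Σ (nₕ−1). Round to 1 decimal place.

Degrees of freedom: 8 + 79 + 12 + 108 + 40 = 247.
Σ(nₕ−1)sₕ² = 8·3621294.8209 + 79·1072135.9936 + 12·4033550.0569 + 108·174740.7204 + 40·2274667.24 = 271930390.1476.
s²ₚ = 271930390.1476 / 247 = 1100932.754... → 1100932.8.

1100932.8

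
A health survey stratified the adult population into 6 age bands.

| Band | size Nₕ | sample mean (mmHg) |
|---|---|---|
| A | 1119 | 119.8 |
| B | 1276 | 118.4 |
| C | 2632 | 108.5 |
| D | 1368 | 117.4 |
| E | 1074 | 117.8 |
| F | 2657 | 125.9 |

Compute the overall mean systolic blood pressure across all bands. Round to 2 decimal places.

N = 10126; weights Wₕ = Nₕ/N = (0.1105, 0.1260, 0.2599, 0.1351, 0.1061, 0.2624).
x̄_st = Σ Wₕ·x̄ₕ = 0.1105·119.8 + 0.1260·118.4 + 0.2599·108.5 + 0.1351·117.4 + 0.1061·117.8 + 0.2624·125.9 ≈ 117.7507...
→ 117.75.

117.75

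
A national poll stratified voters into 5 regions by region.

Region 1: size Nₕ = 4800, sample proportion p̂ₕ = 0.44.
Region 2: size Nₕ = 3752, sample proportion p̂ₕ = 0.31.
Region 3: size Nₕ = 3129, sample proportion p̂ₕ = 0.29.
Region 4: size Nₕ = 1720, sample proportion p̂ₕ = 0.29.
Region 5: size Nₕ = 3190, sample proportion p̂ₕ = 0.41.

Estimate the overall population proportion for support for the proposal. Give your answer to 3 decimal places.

0.361

N = 4800 + 3752 + 3129 + 1720 + 3190 = 16591.
Overall proportion = Σ (Nₕ/N)·p̂ₕ.
Σ Nₕp̂ₕ = 2112 + 1163.12 + 907.41 + 498.8 + 1307.9 = 5989.23.
5989.23 / 16591 = 0.36099... → 0.361.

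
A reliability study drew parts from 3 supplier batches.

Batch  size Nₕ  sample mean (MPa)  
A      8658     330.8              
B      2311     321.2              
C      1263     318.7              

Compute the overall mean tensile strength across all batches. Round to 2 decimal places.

N = 8658 + 2311 + 1263 = 12232.
Weight each subgroup mean by Nₕ/N and sum.
Σ Nₕx̄ₕ = 8658·330.8 + 2311·321.2 + 1263·318.7 = 2864066.4 + 742293.2 + 402518.1 = 4008877.7.
Divide by N: 4008877.7 / 12232 = 327.7369... → 327.74.

327.74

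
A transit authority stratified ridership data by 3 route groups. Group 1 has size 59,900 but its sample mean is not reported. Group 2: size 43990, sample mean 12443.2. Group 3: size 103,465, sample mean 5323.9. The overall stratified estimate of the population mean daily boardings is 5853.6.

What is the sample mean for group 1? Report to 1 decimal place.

N = 59900 + 43990 + 103465 = 207355.
Overall total = μ·N = 5853.6·207355 = 1213773228.
Subtract the known strata: 43990·12443.2 + 103465·5323.9 = 1098213681.5.
Remaining total for group 1: 1213773228 − 1098213681.5 = 115559546.5.
Divide by its size: 115559546.5 / 59900 = 1929.208... → 1929.2.

1929.2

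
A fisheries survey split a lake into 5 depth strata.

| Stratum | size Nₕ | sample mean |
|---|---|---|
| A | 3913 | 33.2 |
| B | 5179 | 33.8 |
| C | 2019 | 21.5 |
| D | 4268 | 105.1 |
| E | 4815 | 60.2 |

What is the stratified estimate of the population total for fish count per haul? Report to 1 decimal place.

A: 3913·33.2 = 129911.6
B: 5179·33.8 = 175050.2
C: 2019·21.5 = 43408.5
D: 4268·105.1 = 448566.8
E: 4815·60.2 = 289863
τ̂ = Σ Nₕx̄ₕ = 1086800.1.

1086800.1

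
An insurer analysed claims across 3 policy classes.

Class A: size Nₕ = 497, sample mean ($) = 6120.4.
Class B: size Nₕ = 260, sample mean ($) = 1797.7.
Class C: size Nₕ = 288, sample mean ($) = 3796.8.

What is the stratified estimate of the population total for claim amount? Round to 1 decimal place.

Population total = Σ Nₕ·x̄ₕ (each stratum's size times its mean).
497·6120.4 + 260·1797.7 + 288·3796.8 = 3041838.8 + 467402 + 1093478.4 = 4602719.2.

4602719.2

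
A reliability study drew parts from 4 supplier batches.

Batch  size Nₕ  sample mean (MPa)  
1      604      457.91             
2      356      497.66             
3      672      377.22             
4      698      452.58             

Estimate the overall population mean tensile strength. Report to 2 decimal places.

439.11

x̄_st = (Σ Nₕx̄ₕ) / (Σ Nₕ) = (604·457.91 + 356·497.66 + 672·377.22 + 698·452.58) / 2330
= 1023137.28 / 2330 = 439.1147... → 439.11.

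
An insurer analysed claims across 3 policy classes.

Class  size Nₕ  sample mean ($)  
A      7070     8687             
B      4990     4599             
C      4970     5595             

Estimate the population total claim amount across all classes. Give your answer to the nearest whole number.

Estimate total by summing Nₕ·x̄ₕ over strata.
7070·8687 + 4990·4599 + 4970·5595 = 61417090 + 22949010 + 27807150 = 112173250.

112173250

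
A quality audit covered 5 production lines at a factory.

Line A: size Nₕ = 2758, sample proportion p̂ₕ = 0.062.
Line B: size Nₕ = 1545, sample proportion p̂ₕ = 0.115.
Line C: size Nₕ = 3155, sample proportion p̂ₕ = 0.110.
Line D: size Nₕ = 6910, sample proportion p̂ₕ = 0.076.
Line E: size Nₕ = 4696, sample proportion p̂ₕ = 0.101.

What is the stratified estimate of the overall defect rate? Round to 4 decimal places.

N = 2758 + 1545 + 3155 + 6910 + 4696 = 19064.
Overall proportion = Σ (Nₕ/N)·p̂ₕ.
Σ Nₕp̂ₕ = 170.996 + 177.675 + 347.05 + 525.16 + 474.296 = 1695.177.
1695.177 / 19064 = 0.088920... → 0.0889.

0.0889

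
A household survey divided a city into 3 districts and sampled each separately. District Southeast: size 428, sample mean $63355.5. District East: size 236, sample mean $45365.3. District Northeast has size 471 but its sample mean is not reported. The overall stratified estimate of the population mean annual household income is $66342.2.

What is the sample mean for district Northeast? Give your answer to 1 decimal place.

Σ Nₕx̄ₕ = N·μ, so 471·x̄_Northeast = 1135·66342.2 − (428·63355.5 + 236·45365.3).
= 75298397 − 37822364.8 = 37476032.2.
x̄_Northeast = 37476032.2 / 471 = 79566.947... → 79566.9.

79566.9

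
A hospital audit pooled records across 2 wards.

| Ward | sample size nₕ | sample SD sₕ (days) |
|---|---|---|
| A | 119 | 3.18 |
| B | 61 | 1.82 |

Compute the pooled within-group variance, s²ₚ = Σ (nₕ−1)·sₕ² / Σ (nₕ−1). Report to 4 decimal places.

7.8203

A: (119−1)·3.18² = 118·10.1124 = 1193.2632
B: (61−1)·1.82² = 60·3.3124 = 198.744
Numerator = 1392.0072; denominator = Σ(nₕ−1) = 178.
s²ₚ = 1392.0072/178 = 7.820265... → 7.8203.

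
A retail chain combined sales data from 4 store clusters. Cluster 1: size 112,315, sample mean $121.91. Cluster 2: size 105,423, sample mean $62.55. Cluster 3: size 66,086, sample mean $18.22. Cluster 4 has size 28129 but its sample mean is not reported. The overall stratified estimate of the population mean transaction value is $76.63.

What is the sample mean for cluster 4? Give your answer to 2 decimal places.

N = 112315 + 105423 + 66086 + 28129 = 311953.
Overall total = μ·N = 76.63·311953 = 23904958.39.
Subtract the known strata: 112315·121.91 + 105423·62.55 + 66086·18.22 = 21490617.22.
Remaining total for cluster 4: 23904958.39 − 21490617.22 = 2414341.17.
Divide by its size: 2414341.17 / 28129 = 85.8310... → 85.83.

85.83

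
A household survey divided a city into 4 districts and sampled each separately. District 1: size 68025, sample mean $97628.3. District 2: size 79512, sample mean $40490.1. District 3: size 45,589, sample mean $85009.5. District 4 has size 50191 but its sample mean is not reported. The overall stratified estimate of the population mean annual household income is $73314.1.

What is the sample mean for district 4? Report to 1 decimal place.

81736.9

Σ Nₕx̄ₕ = N·μ, so 50191·x̄_4 = 243317·73314.1 − (68025·97628.3 + 79512·40490.1 + 45589·85009.5).
= 17838566869.7 − 13736112034.2 = 4102454835.5.
x̄_4 = 4102454835.5 / 50191 = 81736.862... → 81736.9.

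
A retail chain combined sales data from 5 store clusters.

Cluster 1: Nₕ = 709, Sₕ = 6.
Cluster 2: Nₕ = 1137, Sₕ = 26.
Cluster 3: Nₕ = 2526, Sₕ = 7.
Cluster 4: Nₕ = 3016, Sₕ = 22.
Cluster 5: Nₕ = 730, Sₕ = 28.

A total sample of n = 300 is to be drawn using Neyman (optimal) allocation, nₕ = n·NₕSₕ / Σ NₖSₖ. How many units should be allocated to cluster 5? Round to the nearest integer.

Σ NₕSₕ = 709·6 + 1137·26 + 2526·7 + 3016·22 + 730·28 = 138290.
Share for 5: 20440/138290 = 0.14781.
n_5 = 300 × 0.14781 = 44.342... → 44.

44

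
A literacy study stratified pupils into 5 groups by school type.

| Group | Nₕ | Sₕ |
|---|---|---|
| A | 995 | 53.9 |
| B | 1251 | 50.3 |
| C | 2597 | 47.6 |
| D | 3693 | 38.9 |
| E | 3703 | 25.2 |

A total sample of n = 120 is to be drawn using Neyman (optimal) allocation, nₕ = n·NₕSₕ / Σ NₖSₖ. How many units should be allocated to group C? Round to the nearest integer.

31

Σ NₕSₕ = 995·53.9 + 1251·50.3 + 2597·47.6 + 3693·38.9 + 3703·25.2 = 477146.3.
Share for C: 123617.2/477146.3 = 0.25908.
n_C = 120 × 0.25908 = 31.089... → 31.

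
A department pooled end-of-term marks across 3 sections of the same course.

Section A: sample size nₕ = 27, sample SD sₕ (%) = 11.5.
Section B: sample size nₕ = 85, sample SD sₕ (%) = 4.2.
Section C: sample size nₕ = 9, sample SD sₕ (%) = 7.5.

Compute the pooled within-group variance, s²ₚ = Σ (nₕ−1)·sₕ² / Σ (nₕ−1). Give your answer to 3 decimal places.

45.511

A: (27−1)·11.5² = 26·132.25 = 3438.5
B: (85−1)·4.2² = 84·17.64 = 1481.76
C: (9−1)·7.5² = 8·56.25 = 450
Numerator = 5370.26; denominator = Σ(nₕ−1) = 118.
s²ₚ = 5370.26/118 = 45.51068... → 45.511.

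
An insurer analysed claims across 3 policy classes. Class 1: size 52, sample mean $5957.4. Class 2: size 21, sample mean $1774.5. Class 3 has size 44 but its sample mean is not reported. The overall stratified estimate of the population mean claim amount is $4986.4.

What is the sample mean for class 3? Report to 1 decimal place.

5371.8

Σ Nₕx̄ₕ = N·μ, so 44·x̄_3 = 117·4986.4 − (52·5957.4 + 21·1774.5).
= 583408.8 − 347049.3 = 236359.5.
x̄_3 = 236359.5 / 44 = 5371.807... → 5371.8.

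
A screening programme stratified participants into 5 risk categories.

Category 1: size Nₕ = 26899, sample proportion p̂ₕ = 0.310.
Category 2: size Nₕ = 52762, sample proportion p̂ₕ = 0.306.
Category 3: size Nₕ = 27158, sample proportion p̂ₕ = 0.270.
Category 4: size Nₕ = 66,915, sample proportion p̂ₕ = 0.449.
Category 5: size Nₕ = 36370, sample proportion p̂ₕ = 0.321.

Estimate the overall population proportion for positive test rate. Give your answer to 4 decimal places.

0.3500

Wₕ = Nₕ/N with N = 210104: 0.1280, 0.2511, 0.1293, 0.3185, 0.1731.
p̂_st = 0.1280·0.310 + 0.2511·0.306 + 0.1293·0.270 + 0.3185·0.449 + 0.1731·0.321 ≈ 0.349999... → 0.3500.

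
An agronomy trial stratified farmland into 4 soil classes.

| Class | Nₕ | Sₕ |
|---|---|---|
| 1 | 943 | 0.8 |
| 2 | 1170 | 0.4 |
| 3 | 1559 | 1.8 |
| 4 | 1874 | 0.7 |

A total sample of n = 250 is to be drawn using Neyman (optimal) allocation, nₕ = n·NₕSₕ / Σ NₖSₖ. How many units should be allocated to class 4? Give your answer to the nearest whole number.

61

Σ NₕSₕ = 943·0.8 + 1170·0.4 + 1559·1.8 + 1874·0.7 = 5340.4.
Share for 4: 1311.8/5340.4 = 0.24564.
n_4 = 250 × 0.24564 = 61.409... → 61.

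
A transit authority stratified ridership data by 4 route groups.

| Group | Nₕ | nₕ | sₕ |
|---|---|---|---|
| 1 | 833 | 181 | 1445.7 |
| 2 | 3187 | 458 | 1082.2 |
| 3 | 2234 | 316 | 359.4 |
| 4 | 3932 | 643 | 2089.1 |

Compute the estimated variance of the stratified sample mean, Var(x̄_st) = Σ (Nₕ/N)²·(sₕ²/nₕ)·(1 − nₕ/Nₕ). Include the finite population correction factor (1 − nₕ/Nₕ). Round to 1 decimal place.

1137.7

N = 10186. Term for each stratum: Wₕ²sₕ²/nₕ·(1−nₕ/Nₕ).
Var(x̄_st) = 60.4454 + 214.3521 + 16.8808 + 846.0139 = 1137.6923 → 1137.7.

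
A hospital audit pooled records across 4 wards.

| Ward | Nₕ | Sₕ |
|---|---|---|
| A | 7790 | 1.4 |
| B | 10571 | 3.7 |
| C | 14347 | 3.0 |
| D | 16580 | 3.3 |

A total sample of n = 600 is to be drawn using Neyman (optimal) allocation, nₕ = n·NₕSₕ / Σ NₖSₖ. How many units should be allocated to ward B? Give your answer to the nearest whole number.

159

A: NₕSₕ = 7790·1.4 = 10906
B: NₕSₕ = 10571·3.7 = 39112.7
C: NₕSₕ = 14347·3.0 = 43041
D: NₕSₕ = 16580·3.3 = 54714
Σ NₕSₕ = 147773.7.
n_B = 600·39112.7/147773.7 = 158.808... → 159.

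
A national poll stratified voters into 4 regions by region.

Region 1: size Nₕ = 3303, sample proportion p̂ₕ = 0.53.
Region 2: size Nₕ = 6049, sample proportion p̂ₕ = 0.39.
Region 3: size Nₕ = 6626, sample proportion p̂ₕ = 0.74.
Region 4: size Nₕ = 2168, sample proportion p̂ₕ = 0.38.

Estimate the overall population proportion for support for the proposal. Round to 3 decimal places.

0.542

N = 3303 + 6049 + 6626 + 2168 = 18146.
Overall proportion = Σ (Nₕ/N)·p̂ₕ.
Σ Nₕp̂ₕ = 1750.59 + 2359.11 + 4903.24 + 823.84 = 9836.78.
9836.78 / 18146 = 0.54209... → 0.542.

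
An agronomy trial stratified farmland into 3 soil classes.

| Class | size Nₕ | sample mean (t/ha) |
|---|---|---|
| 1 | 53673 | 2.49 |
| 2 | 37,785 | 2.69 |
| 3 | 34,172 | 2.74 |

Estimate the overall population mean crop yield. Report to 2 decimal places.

x̄_st = (Σ Nₕx̄ₕ) / (Σ Nₕ) = (53673·2.49 + 37785·2.69 + 34172·2.74) / 125630
= 328918.7 / 125630 = 2.6182... → 2.62.

2.62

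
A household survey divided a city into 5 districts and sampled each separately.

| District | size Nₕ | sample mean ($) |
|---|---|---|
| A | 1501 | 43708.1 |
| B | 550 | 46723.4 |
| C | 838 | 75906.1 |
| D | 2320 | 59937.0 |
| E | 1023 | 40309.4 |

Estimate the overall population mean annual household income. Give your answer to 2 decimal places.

53787.45

N = 6232; weights Wₕ = Nₕ/N = (0.2409, 0.0883, 0.1345, 0.3723, 0.1642).
x̄_st = Σ Wₕ·x̄ₕ = 0.2409·43708.1 + 0.0883·46723.4 + 0.1345·75906.1 + 0.3723·59937.0 + 0.1642·40309.4 ≈ 53787.4512...
→ 53787.45.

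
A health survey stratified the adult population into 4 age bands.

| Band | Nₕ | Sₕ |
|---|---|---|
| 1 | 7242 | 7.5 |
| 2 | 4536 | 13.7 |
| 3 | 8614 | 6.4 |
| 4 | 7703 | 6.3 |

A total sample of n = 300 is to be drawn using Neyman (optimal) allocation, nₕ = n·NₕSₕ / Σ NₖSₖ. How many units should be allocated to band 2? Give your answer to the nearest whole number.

Σ NₕSₕ = 7242·7.5 + 4536·13.7 + 8614·6.4 + 7703·6.3 = 220116.7.
Share for 2: 62143.2/220116.7 = 0.28232.
n_2 = 300 × 0.28232 = 84.696... → 85.

85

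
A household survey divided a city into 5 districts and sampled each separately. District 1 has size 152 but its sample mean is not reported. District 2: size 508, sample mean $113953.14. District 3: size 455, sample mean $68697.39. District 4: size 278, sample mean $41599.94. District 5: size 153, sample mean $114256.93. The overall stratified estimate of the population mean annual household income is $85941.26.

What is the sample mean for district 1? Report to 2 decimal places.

96536.76

N = 152 + 508 + 455 + 278 + 153 = 1546.
Overall total = μ·N = 85941.26·1546 = 132865187.96.
Subtract the known strata: 508·113953.14 + 455·68697.39 + 278·41599.94 + 153·114256.93 = 118191601.18.
Remaining total for district 1: 132865187.96 − 118191601.18 = 14673586.78.
Divide by its size: 14673586.78 / 152 = 96536.7551... → 96536.76.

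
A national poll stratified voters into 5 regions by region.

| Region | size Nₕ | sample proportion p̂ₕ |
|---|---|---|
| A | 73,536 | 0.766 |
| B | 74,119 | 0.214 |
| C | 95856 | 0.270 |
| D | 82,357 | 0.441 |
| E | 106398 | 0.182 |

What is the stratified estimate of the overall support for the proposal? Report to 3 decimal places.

0.356

N = 73536 + 74119 + 95856 + 82357 + 106398 = 432266.
Overall proportion = Σ (Nₕ/N)·p̂ₕ.
Σ Nₕp̂ₕ = 56328.576 + 15861.466 + 25881.12 + 36319.437 + 19364.436 = 153755.035.
153755.035 / 432266 = 0.35570... → 0.356.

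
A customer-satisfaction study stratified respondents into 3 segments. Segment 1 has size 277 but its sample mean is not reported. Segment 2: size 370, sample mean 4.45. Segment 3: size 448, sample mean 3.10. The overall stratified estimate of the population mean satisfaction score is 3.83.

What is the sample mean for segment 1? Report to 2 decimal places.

N = 277 + 370 + 448 = 1095.
Overall total = μ·N = 3.83·1095 = 4193.85.
Subtract the known strata: 370·4.45 + 448·3.10 = 3035.3.
Remaining total for segment 1: 4193.85 − 3035.3 = 1158.55.
Divide by its size: 1158.55 / 277 = 4.1825... → 4.18.

4.18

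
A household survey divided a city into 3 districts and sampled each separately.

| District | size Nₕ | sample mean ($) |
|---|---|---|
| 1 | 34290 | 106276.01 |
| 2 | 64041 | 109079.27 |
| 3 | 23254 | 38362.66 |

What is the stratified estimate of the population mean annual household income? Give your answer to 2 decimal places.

94763.62

x̄_st = (Σ Nₕx̄ₕ) / (Σ Nₕ) = (34290·106276.01 + 64041·109079.27 + 23254·38362.66) / 121585
= 11521835208.61 / 121585 = 94763.6239... → 94763.62.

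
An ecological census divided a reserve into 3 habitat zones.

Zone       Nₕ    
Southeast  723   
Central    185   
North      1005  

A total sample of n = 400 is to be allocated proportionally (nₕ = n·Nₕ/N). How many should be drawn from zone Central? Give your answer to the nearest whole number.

39

N = 723 + 185 + 1005 = 1913.
n_Central = 400·185/1913 = 38.683... → 39.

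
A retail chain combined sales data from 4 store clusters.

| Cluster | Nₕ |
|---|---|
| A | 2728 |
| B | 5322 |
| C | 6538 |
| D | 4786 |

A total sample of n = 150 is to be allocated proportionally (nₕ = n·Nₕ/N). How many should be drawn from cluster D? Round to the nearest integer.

37

N = 2728 + 5322 + 6538 + 4786 = 19374.
n_D = 150·4786/19374 = 37.055... → 37.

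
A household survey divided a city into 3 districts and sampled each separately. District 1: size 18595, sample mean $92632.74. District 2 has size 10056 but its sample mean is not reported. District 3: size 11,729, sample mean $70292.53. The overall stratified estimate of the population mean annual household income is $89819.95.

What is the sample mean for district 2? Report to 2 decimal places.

Σ Nₕx̄ₕ = N·μ, so 10056·x̄_2 = 40380·89819.95 − (18595·92632.74 + 11729·70292.53).
= 3626929581 − 2546966884.67 = 1079962696.33.
x̄_2 = 1079962696.33 / 10056 = 107394.8584... → 107394.86.

107394.86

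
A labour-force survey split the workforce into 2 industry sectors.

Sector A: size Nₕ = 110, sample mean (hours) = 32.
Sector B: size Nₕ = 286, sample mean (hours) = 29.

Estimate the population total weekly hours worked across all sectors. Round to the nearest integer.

11814

Population total = Σ Nₕ·x̄ₕ (each stratum's size times its mean).
110·32 + 286·29 = 3520 + 8294 = 11814.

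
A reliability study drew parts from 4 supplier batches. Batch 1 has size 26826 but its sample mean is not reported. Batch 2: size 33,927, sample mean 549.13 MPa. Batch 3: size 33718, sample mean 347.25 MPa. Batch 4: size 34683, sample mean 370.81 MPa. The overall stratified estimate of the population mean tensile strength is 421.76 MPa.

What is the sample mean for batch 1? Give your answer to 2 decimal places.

N = 26826 + 33927 + 33718 + 34683 = 129154.
Overall total = μ·N = 421.76·129154 = 54471991.04.
Subtract the known strata: 33927·549.13 + 33718·347.25 + 34683·370.81 = 43199712.24.
Remaining total for batch 1: 54471991.04 − 43199712.24 = 11272278.8.
Divide by its size: 11272278.8 / 26826 = 420.1998... → 420.20.

420.20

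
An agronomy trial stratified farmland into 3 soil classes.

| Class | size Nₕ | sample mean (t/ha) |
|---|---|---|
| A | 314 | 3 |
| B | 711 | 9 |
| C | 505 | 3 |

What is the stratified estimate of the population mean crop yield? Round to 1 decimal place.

5.8

N = 314 + 711 + 505 = 1530.
Weight each subgroup mean by Nₕ/N and sum.
Σ Nₕx̄ₕ = 314·3 + 711·9 + 505·3 = 942 + 6399 + 1515 = 8856.
Divide by N: 8856 / 1530 = 5.788... → 5.8.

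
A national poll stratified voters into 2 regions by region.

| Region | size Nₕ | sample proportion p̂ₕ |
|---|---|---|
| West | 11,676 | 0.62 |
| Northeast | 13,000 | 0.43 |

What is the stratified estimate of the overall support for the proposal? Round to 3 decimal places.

Wₕ = Nₕ/N with N = 24676: 0.4732, 0.5268.
p̂_st = 0.4732·0.62 + 0.5268·0.43 ≈ 0.51990... → 0.520.

0.520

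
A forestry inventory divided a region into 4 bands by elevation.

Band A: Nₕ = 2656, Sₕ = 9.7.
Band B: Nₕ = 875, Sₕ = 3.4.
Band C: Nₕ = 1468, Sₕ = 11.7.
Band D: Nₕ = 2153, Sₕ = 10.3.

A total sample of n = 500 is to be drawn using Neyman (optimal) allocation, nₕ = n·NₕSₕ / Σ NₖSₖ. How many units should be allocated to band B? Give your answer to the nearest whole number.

A: NₕSₕ = 2656·9.7 = 25763.2
B: NₕSₕ = 875·3.4 = 2975
C: NₕSₕ = 1468·11.7 = 17175.6
D: NₕSₕ = 2153·10.3 = 22175.9
Σ NₕSₕ = 68089.7.
n_B = 500·2975/68089.7 = 21.846... → 22.

22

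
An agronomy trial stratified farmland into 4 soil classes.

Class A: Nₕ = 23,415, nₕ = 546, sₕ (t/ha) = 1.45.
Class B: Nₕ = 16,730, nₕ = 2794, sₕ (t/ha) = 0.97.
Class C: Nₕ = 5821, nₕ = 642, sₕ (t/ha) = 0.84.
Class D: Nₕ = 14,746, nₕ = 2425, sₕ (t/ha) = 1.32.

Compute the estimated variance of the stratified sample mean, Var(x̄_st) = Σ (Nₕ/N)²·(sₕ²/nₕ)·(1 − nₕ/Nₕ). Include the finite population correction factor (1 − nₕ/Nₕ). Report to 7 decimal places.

N = 60712; Wₕ = Nₕ/N.
class A: (23415/60712)²·1.45²/546·(1 − 546/23415) = 0.0005594169
class B: (16730/60712)²·0.97²/2794·(1 − 2794/16730) = 0.0000213011
class C: (5821/60712)²·0.84²/642·(1 − 642/5821) = 0.0000089891
class D: (14746/60712)²·1.32²/2425·(1 − 2425/14746) = 0.0000354166
Sum = 0.0006251238 → 0.0006251.

0.0006251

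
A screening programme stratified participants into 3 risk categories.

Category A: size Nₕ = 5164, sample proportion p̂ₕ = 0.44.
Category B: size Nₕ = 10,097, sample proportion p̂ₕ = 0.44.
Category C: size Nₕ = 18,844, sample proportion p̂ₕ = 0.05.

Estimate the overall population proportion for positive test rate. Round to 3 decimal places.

0.225

Wₕ = Nₕ/N with N = 34105: 0.1514, 0.2961, 0.5525.
p̂_st = 0.1514·0.44 + 0.2961·0.44 + 0.5525·0.05 ≈ 0.22451... → 0.225.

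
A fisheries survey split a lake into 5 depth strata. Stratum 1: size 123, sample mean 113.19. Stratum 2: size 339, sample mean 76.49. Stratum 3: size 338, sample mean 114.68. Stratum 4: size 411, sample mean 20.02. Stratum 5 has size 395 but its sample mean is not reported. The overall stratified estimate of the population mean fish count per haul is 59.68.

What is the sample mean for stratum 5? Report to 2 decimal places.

22.79

Σ Nₕx̄ₕ = N·μ, so 395·x̄_5 = 1606·59.68 − (123·113.19 + 339·76.49 + 338·114.68 + 411·20.02).
= 95846.08 − 86842.54 = 9003.54.
x̄_5 = 9003.54 / 395 = 22.7938... → 22.79.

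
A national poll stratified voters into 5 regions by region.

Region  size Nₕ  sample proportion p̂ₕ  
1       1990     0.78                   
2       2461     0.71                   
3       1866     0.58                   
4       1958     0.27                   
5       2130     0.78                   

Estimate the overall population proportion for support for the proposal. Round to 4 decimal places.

0.6316

Wₕ = Nₕ/N with N = 10405: 0.1913, 0.2365, 0.1793, 0.1882, 0.2047.
p̂_st = 0.1913·0.78 + 0.2365·0.71 + 0.1793·0.58 + 0.1882·0.27 + 0.2047·0.78 ≈ 0.631605... → 0.6316.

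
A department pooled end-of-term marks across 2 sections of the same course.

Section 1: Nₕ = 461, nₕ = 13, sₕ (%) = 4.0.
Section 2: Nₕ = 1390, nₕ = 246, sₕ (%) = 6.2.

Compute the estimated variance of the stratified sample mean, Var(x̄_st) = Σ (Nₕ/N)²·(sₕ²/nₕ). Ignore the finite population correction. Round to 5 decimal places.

N = 1851. Term for each stratum: Wₕ²sₕ²/nₕ.
Var(x̄_st) = 0.07634237 + 0.08811808 = 0.16446045 → 0.16446.

0.16446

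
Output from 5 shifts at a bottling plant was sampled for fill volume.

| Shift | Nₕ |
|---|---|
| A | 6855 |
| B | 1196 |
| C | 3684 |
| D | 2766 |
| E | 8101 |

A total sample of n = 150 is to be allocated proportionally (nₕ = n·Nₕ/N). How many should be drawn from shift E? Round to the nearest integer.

N = 6855 + 1196 + 3684 + 2766 + 8101 = 22602.
n_E = 150·8101/22602 = 53.763... → 54.

54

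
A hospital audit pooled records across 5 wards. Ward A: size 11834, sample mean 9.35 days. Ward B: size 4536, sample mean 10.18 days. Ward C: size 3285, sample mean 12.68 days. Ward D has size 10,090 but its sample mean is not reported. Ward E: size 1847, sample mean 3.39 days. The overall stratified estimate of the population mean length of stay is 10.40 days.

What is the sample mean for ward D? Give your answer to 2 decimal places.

Σ Nₕx̄ₕ = N·μ, so 10090·x̄_D = 31592·10.40 − (11834·9.35 + 4536·10.18 + 3285·12.68 + 1847·3.39).
= 328556.8 − 204739.51 = 123817.29.
x̄_D = 123817.29 / 10090 = 12.2713... → 12.27.

12.27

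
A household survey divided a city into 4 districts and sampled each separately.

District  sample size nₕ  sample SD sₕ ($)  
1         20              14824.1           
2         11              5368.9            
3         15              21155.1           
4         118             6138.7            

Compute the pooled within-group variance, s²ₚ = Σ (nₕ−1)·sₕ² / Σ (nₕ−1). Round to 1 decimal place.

94613105.9

1: (20−1)·14824.1² = 19·219753940.81 = 4175324875.39
2: (11−1)·5368.9² = 10·28825087.21 = 288250872.1
3: (15−1)·21155.1² = 14·447538256.01 = 6265535584.14
4: (118−1)·6138.7² = 117·37683637.69 = 4408985609.73
Numerator = 15138096941.36; denominator = Σ(nₕ−1) = 160.
s²ₚ = 15138096941.36/160 = 94613105.884... → 94613105.9.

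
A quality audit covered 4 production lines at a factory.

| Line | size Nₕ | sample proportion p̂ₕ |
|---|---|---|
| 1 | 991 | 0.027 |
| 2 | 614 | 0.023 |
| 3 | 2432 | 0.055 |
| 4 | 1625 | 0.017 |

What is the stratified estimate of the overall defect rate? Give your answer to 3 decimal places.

Wₕ = Nₕ/N with N = 5662: 0.1750, 0.1084, 0.4295, 0.2870.
p̂_st = 0.1750·0.027 + 0.1084·0.023 + 0.4295·0.055 + 0.2870·0.017 ≈ 0.03572... → 0.036.

0.036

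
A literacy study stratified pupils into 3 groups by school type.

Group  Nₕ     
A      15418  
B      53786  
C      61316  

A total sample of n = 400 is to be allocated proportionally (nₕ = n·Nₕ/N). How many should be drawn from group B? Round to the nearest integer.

Share of group B = 53786/130520 = 0.41209.
Allocate 400 × 0.41209 = 164.836... → 165.

165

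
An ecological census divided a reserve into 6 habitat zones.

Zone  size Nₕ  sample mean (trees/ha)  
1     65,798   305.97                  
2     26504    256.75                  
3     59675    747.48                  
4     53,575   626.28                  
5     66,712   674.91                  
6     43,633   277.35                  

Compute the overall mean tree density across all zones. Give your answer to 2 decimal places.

513.53

N = 65798 + 26504 + 59675 + 53575 + 66712 + 43633 = 315897.
Weight each subgroup mean by Nₕ/N and sum.
Σ Nₕx̄ₕ = 65798·305.97 + 26504·256.75 + 59675·747.48 + 53575·626.28 + 66712·674.91 + 43633·277.35 = 20132214.06 + 6804902 + 44605869 + 33552951 + 45024595.92 + 12101612.55 = 162222144.53.
Divide by N: 162222144.53 / 315897 = 513.5286... → 513.53.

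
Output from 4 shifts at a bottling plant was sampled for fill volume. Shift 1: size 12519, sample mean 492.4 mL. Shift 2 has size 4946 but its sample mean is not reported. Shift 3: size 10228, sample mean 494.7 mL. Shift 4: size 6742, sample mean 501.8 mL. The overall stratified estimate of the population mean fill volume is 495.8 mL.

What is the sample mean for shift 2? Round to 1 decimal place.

N = 12519 + 4946 + 10228 + 6742 = 34435.
Overall total = μ·N = 495.8·34435 = 17072873.
Subtract the known strata: 12519·492.4 + 10228·494.7 + 6742·501.8 = 14607282.8.
Remaining total for shift 2: 17072873 − 14607282.8 = 2465590.2.
Divide by its size: 2465590.2 / 4946 = 498.502... → 498.5.

498.5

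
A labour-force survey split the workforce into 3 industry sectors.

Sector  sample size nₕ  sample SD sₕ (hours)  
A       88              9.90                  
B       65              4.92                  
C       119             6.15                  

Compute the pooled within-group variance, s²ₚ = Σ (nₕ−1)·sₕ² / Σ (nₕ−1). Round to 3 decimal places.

A: (88−1)·9.90² = 87·98.01 = 8526.87
B: (65−1)·4.92² = 64·24.2064 = 1549.2096
C: (119−1)·6.15² = 118·37.8225 = 4463.055
Numerator = 14539.1346; denominator = Σ(nₕ−1) = 269.
s²ₚ = 14539.1346/269 = 54.04883... → 54.049.

54.049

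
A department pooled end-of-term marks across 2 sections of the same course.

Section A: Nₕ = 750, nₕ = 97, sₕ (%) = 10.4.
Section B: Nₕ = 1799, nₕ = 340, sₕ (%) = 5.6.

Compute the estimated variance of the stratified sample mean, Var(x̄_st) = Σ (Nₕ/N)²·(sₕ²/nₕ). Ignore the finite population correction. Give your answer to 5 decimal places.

N = 2549. Term for each stratum: Wₕ²sₕ²/nₕ.
Var(x̄_st) = 0.09653344 + 0.04594305 = 0.14247649 → 0.14248.

0.14248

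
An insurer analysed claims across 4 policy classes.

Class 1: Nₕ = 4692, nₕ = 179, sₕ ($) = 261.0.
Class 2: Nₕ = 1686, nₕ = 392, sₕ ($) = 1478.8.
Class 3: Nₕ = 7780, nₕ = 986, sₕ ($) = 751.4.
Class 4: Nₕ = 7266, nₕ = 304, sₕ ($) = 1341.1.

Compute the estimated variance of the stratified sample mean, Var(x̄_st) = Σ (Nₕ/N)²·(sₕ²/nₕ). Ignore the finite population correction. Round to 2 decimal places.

N = 21424; Wₕ = Nₕ/N.
class 1: (4692/21424)²·261.0²/179 = 18.25336
class 2: (1686/21424)²·1478.8²/392 = 34.54990
class 3: (7780/21424)²·751.4²/986 = 75.51332
class 4: (7266/21424)²·1341.1²/304 = 680.51611
Sum = 808.83269 → 808.83.

808.83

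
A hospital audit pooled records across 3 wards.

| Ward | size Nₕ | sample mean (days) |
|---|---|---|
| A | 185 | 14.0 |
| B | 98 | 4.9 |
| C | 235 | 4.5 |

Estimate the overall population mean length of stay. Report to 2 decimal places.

7.97

N = 518; weights Wₕ = Nₕ/N = (0.3571, 0.1892, 0.4537).
x̄_st = Σ Wₕ·x̄ₕ = 0.3571·14.0 + 0.1892·4.9 + 0.4537·4.5 ≈ 7.9685...
→ 7.97.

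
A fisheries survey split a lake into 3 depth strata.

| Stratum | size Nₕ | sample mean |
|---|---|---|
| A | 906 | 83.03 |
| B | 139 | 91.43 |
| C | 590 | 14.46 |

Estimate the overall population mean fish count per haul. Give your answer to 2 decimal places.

x̄_st = (Σ Nₕx̄ₕ) / (Σ Nₕ) = (906·83.03 + 139·91.43 + 590·14.46) / 1635
= 96465.35 / 1635 = 59.0002... → 59.00.

59.00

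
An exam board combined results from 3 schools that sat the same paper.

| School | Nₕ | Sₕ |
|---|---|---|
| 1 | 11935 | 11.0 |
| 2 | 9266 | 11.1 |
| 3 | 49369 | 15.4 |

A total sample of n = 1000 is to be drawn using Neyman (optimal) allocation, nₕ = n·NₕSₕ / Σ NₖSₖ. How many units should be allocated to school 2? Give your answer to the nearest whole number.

1: NₕSₕ = 11935·11.0 = 131285
2: NₕSₕ = 9266·11.1 = 102852.6
3: NₕSₕ = 49369·15.4 = 760282.6
Σ NₕSₕ = 994420.2.
n_2 = 1000·102852.6/994420.2 = 103.430... → 103.

103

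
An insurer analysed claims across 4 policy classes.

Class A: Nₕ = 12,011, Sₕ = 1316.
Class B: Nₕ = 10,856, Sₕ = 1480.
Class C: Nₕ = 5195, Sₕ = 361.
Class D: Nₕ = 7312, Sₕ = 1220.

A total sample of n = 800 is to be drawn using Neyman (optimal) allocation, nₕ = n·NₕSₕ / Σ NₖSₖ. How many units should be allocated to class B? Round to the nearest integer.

Σ NₕSₕ = 12011·1316 + 10856·1480 + 5195·361 + 7312·1220 = 42669391.
Share for B: 16066880/42669391 = 0.37654.
n_B = 800 × 0.37654 = 301.235... → 301.

301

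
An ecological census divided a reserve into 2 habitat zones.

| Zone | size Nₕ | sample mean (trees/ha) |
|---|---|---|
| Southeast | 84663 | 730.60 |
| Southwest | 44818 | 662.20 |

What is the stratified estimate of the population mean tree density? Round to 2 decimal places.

x̄_st = (Σ Nₕx̄ₕ) / (Σ Nₕ) = (84663·730.60 + 44818·662.20) / 129481
= 91533267.4 / 129481 = 706.9243... → 706.92.

706.92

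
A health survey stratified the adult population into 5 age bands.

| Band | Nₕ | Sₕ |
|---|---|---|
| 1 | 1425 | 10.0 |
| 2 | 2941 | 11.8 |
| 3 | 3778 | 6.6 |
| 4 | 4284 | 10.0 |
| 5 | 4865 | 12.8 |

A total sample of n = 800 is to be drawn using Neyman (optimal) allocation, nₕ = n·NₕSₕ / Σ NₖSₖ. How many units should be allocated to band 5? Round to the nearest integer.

1: NₕSₕ = 1425·10.0 = 14250
2: NₕSₕ = 2941·11.8 = 34703.8
3: NₕSₕ = 3778·6.6 = 24934.8
4: NₕSₕ = 4284·10.0 = 42840
5: NₕSₕ = 4865·12.8 = 62272
Σ NₕSₕ = 179000.6.
n_5 = 800·62272/179000.6 = 278.310... → 278.

278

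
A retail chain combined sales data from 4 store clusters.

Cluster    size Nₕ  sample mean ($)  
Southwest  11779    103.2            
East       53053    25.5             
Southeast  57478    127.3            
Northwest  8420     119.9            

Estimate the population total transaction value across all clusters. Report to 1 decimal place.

Southwest: 11779·103.2 = 1215592.8
East: 53053·25.5 = 1352851.5
Southeast: 57478·127.3 = 7316949.4
Northwest: 8420·119.9 = 1009558
τ̂ = Σ Nₕx̄ₕ = 10894951.7.

10894951.7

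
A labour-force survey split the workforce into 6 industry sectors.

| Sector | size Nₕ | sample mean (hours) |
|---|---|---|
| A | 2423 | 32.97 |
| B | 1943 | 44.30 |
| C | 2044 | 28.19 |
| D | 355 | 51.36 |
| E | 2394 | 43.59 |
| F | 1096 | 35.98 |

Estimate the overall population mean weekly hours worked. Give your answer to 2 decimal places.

x̄_st = (Σ Nₕx̄ₕ) / (Σ Nₕ) = (2423·32.97 + 1943·44.30 + 2044·28.19 + 355·51.36 + 2394·43.59 + 1096·35.98) / 10255
= 385602.91 / 10255 = 37.6015... → 37.60.

37.60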